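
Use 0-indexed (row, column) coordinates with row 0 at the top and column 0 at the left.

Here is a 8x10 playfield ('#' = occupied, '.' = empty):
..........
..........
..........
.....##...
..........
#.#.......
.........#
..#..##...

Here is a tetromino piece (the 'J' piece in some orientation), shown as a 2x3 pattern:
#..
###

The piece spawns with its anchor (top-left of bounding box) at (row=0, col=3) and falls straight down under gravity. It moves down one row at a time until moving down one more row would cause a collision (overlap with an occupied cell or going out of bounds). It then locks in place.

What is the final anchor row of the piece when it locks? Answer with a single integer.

Answer: 1

Derivation:
Spawn at (row=0, col=3). Try each row:
  row 0: fits
  row 1: fits
  row 2: blocked -> lock at row 1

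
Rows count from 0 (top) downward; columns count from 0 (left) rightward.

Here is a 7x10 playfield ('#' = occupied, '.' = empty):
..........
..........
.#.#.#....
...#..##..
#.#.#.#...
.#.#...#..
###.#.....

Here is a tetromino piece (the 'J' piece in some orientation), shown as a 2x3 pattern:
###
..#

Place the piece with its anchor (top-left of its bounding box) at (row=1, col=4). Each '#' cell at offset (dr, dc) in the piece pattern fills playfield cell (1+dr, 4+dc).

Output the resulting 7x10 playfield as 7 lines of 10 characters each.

Fill (1+0,4+0) = (1,4)
Fill (1+0,4+1) = (1,5)
Fill (1+0,4+2) = (1,6)
Fill (1+1,4+2) = (2,6)

Answer: ..........
....###...
.#.#.##...
...#..##..
#.#.#.#...
.#.#...#..
###.#.....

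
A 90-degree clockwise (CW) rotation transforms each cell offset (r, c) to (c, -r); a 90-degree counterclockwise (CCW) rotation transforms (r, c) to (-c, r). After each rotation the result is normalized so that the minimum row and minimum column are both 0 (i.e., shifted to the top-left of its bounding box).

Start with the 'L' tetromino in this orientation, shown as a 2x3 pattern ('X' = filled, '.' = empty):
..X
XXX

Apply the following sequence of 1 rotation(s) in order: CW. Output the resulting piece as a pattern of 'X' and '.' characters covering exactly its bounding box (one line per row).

Answer: X.
X.
XX

Derivation:
Start:
..X
XXX
After rotation 1 (CW):
X.
X.
XX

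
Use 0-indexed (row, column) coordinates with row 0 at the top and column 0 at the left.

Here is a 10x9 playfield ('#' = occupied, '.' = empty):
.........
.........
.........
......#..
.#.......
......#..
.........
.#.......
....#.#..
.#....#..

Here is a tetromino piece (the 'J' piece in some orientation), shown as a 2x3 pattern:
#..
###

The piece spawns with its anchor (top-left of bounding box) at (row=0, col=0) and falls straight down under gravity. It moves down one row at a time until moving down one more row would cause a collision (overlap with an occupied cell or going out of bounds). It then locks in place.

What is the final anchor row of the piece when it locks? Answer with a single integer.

Answer: 2

Derivation:
Spawn at (row=0, col=0). Try each row:
  row 0: fits
  row 1: fits
  row 2: fits
  row 3: blocked -> lock at row 2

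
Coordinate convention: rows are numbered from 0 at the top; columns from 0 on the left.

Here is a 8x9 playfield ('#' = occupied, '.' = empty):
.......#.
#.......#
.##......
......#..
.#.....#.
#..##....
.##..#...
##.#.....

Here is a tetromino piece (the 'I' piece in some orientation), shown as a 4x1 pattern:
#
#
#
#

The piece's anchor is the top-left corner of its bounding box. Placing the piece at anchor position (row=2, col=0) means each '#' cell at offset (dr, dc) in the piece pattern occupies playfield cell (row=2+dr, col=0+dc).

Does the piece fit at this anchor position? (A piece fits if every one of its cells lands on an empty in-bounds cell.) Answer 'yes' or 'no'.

Check each piece cell at anchor (2, 0):
  offset (0,0) -> (2,0): empty -> OK
  offset (1,0) -> (3,0): empty -> OK
  offset (2,0) -> (4,0): empty -> OK
  offset (3,0) -> (5,0): occupied ('#') -> FAIL
All cells valid: no

Answer: no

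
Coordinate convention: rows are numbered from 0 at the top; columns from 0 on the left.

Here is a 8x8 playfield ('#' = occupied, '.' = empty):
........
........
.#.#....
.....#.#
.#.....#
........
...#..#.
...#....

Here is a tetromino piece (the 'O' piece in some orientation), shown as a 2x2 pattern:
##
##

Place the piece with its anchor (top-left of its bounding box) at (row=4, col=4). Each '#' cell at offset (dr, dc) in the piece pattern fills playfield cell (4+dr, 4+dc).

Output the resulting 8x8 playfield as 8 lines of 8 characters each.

Fill (4+0,4+0) = (4,4)
Fill (4+0,4+1) = (4,5)
Fill (4+1,4+0) = (5,4)
Fill (4+1,4+1) = (5,5)

Answer: ........
........
.#.#....
.....#.#
.#..##.#
....##..
...#..#.
...#....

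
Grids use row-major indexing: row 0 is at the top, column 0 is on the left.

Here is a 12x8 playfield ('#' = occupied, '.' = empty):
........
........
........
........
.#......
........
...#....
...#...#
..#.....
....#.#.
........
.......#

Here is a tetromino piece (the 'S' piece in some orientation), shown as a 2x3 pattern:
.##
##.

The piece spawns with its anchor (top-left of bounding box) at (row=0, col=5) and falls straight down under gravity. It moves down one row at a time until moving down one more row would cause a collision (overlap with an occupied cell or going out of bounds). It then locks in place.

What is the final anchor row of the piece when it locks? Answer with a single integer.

Spawn at (row=0, col=5). Try each row:
  row 0: fits
  row 1: fits
  row 2: fits
  row 3: fits
  row 4: fits
  row 5: fits
  row 6: fits
  row 7: blocked -> lock at row 6

Answer: 6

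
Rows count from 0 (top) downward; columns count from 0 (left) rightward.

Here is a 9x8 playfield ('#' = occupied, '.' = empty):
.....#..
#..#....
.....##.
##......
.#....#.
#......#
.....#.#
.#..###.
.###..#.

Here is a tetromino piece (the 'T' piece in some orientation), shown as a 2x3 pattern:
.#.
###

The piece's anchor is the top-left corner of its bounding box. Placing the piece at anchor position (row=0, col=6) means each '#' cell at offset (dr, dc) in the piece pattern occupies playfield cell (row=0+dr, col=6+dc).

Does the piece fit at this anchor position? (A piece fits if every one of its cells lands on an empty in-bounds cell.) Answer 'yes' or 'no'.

Answer: no

Derivation:
Check each piece cell at anchor (0, 6):
  offset (0,1) -> (0,7): empty -> OK
  offset (1,0) -> (1,6): empty -> OK
  offset (1,1) -> (1,7): empty -> OK
  offset (1,2) -> (1,8): out of bounds -> FAIL
All cells valid: no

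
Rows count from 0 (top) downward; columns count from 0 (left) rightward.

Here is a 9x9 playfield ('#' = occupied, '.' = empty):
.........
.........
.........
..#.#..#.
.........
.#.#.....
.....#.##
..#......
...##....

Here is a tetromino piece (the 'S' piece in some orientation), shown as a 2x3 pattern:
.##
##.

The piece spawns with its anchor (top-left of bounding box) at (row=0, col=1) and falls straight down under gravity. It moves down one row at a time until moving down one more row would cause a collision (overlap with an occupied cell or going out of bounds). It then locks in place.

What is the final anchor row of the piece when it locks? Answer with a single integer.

Spawn at (row=0, col=1). Try each row:
  row 0: fits
  row 1: fits
  row 2: blocked -> lock at row 1

Answer: 1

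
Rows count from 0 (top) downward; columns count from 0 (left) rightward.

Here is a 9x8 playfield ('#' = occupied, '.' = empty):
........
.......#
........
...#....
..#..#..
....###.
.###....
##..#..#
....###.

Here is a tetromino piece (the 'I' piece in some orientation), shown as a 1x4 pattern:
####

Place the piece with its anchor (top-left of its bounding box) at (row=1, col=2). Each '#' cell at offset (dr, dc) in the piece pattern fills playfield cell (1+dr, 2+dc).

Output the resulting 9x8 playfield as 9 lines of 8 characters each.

Fill (1+0,2+0) = (1,2)
Fill (1+0,2+1) = (1,3)
Fill (1+0,2+2) = (1,4)
Fill (1+0,2+3) = (1,5)

Answer: ........
..####.#
........
...#....
..#..#..
....###.
.###....
##..#..#
....###.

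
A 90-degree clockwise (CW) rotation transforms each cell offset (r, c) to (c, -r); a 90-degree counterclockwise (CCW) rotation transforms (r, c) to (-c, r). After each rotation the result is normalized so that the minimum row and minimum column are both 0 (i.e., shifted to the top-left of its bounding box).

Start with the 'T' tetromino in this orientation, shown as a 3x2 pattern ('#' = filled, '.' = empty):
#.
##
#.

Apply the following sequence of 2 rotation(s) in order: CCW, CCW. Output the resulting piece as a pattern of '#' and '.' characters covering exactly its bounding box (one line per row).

Start:
#.
##
#.
After rotation 1 (CCW):
.#.
###
After rotation 2 (CCW):
.#
##
.#

Answer: .#
##
.#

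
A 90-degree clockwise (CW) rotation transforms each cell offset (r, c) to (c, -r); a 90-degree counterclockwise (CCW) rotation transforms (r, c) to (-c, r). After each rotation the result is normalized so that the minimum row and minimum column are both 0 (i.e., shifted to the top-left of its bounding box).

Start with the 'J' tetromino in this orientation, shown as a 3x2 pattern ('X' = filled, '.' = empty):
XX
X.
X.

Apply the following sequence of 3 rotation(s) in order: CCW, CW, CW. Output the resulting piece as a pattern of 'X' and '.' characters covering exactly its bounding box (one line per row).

Answer: XXX
..X

Derivation:
Start:
XX
X.
X.
After rotation 1 (CCW):
X..
XXX
After rotation 2 (CW):
XX
X.
X.
After rotation 3 (CW):
XXX
..X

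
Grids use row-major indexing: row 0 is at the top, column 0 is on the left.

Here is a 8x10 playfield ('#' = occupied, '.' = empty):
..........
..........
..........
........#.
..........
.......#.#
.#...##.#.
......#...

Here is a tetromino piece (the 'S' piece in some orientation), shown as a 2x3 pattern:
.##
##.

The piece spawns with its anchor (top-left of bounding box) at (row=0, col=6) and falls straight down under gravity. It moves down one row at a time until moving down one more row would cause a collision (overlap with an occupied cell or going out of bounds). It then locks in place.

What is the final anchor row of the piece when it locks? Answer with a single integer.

Spawn at (row=0, col=6). Try each row:
  row 0: fits
  row 1: fits
  row 2: fits
  row 3: blocked -> lock at row 2

Answer: 2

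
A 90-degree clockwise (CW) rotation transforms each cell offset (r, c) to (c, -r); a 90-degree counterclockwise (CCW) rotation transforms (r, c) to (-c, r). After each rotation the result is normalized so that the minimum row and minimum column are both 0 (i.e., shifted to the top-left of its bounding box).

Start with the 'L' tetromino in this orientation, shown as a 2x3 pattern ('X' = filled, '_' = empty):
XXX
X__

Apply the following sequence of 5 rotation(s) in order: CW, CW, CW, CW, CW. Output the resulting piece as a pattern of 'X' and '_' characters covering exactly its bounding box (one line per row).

Answer: XX
_X
_X

Derivation:
Start:
XXX
X__
After rotation 1 (CW):
XX
_X
_X
After rotation 2 (CW):
__X
XXX
After rotation 3 (CW):
X_
X_
XX
After rotation 4 (CW):
XXX
X__
After rotation 5 (CW):
XX
_X
_X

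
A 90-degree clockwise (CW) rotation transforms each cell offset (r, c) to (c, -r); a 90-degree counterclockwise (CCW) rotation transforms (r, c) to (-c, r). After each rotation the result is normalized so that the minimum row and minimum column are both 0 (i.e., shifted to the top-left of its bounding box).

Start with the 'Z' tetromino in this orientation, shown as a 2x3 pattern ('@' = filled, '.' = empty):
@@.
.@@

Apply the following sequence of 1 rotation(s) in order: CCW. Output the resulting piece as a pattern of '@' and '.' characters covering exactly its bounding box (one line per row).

Start:
@@.
.@@
After rotation 1 (CCW):
.@
@@
@.

Answer: .@
@@
@.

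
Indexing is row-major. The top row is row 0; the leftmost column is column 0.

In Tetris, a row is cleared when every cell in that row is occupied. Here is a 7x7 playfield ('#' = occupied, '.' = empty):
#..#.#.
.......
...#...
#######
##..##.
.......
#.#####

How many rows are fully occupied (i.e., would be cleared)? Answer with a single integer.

Check each row:
  row 0: 4 empty cells -> not full
  row 1: 7 empty cells -> not full
  row 2: 6 empty cells -> not full
  row 3: 0 empty cells -> FULL (clear)
  row 4: 3 empty cells -> not full
  row 5: 7 empty cells -> not full
  row 6: 1 empty cell -> not full
Total rows cleared: 1

Answer: 1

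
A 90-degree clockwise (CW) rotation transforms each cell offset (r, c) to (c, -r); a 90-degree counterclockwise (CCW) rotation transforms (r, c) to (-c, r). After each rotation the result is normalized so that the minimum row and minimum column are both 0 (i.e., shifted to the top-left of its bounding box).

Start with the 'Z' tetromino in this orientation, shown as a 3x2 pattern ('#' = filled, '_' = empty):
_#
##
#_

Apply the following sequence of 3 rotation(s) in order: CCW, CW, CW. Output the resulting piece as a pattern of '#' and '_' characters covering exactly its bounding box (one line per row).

Start:
_#
##
#_
After rotation 1 (CCW):
##_
_##
After rotation 2 (CW):
_#
##
#_
After rotation 3 (CW):
##_
_##

Answer: ##_
_##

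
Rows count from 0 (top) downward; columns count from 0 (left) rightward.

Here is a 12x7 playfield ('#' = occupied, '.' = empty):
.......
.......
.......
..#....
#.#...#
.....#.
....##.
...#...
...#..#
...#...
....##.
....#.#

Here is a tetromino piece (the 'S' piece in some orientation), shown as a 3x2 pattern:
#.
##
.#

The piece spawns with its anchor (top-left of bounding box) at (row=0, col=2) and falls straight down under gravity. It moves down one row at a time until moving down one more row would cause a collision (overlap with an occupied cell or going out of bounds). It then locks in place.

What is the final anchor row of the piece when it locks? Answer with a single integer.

Spawn at (row=0, col=2). Try each row:
  row 0: fits
  row 1: fits
  row 2: blocked -> lock at row 1

Answer: 1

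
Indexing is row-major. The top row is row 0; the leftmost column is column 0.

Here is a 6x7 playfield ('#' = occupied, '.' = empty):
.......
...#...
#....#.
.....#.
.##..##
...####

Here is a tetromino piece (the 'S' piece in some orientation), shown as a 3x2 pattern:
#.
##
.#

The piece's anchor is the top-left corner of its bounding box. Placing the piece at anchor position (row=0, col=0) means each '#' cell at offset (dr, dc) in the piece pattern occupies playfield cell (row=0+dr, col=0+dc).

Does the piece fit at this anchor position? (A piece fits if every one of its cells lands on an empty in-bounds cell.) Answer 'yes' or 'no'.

Answer: yes

Derivation:
Check each piece cell at anchor (0, 0):
  offset (0,0) -> (0,0): empty -> OK
  offset (1,0) -> (1,0): empty -> OK
  offset (1,1) -> (1,1): empty -> OK
  offset (2,1) -> (2,1): empty -> OK
All cells valid: yes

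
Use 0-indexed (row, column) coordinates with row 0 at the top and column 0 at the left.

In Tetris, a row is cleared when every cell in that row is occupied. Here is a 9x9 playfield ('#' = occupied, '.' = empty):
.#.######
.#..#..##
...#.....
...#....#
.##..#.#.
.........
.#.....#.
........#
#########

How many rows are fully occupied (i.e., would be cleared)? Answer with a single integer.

Answer: 1

Derivation:
Check each row:
  row 0: 2 empty cells -> not full
  row 1: 5 empty cells -> not full
  row 2: 8 empty cells -> not full
  row 3: 7 empty cells -> not full
  row 4: 5 empty cells -> not full
  row 5: 9 empty cells -> not full
  row 6: 7 empty cells -> not full
  row 7: 8 empty cells -> not full
  row 8: 0 empty cells -> FULL (clear)
Total rows cleared: 1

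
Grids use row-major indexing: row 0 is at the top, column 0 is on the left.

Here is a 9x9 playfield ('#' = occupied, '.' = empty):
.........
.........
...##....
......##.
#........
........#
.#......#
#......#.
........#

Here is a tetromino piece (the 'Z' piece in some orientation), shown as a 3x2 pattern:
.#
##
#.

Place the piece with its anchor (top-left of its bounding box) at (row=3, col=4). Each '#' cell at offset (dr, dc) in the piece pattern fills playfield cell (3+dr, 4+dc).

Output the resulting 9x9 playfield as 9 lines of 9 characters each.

Answer: .........
.........
...##....
.....###.
#...##...
....#...#
.#......#
#......#.
........#

Derivation:
Fill (3+0,4+1) = (3,5)
Fill (3+1,4+0) = (4,4)
Fill (3+1,4+1) = (4,5)
Fill (3+2,4+0) = (5,4)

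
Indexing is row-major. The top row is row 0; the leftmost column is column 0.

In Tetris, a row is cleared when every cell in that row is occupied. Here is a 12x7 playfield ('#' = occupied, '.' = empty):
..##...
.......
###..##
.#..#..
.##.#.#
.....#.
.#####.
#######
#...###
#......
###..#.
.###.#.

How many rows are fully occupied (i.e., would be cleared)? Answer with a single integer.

Answer: 1

Derivation:
Check each row:
  row 0: 5 empty cells -> not full
  row 1: 7 empty cells -> not full
  row 2: 2 empty cells -> not full
  row 3: 5 empty cells -> not full
  row 4: 3 empty cells -> not full
  row 5: 6 empty cells -> not full
  row 6: 2 empty cells -> not full
  row 7: 0 empty cells -> FULL (clear)
  row 8: 3 empty cells -> not full
  row 9: 6 empty cells -> not full
  row 10: 3 empty cells -> not full
  row 11: 3 empty cells -> not full
Total rows cleared: 1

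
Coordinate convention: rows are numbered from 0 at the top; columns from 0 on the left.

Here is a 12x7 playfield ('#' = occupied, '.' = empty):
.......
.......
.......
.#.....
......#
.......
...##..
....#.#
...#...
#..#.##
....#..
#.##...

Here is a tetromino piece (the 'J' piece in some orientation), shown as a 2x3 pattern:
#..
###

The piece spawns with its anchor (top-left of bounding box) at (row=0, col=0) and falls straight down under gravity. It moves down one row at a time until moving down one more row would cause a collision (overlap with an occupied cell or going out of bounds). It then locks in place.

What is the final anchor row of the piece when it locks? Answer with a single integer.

Spawn at (row=0, col=0). Try each row:
  row 0: fits
  row 1: fits
  row 2: blocked -> lock at row 1

Answer: 1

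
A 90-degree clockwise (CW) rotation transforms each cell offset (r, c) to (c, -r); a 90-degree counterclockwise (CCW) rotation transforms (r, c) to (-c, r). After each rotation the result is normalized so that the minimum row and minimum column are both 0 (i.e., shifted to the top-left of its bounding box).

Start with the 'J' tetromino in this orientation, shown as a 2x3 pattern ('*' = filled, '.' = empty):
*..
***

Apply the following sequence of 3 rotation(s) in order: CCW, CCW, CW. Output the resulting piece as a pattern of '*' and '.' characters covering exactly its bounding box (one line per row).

Answer: .*
.*
**

Derivation:
Start:
*..
***
After rotation 1 (CCW):
.*
.*
**
After rotation 2 (CCW):
***
..*
After rotation 3 (CW):
.*
.*
**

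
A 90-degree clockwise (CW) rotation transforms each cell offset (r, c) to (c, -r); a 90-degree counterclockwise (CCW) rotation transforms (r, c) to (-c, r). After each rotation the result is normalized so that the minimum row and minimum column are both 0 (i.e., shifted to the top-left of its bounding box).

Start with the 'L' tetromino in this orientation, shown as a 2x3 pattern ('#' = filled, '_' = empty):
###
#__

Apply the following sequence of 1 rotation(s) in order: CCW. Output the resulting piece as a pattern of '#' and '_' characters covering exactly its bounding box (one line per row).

Start:
###
#__
After rotation 1 (CCW):
#_
#_
##

Answer: #_
#_
##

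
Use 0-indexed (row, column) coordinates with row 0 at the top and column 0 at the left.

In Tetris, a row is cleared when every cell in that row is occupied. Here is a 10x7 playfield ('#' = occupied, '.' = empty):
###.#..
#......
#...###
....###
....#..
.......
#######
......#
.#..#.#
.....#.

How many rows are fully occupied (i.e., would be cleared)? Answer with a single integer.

Answer: 1

Derivation:
Check each row:
  row 0: 3 empty cells -> not full
  row 1: 6 empty cells -> not full
  row 2: 3 empty cells -> not full
  row 3: 4 empty cells -> not full
  row 4: 6 empty cells -> not full
  row 5: 7 empty cells -> not full
  row 6: 0 empty cells -> FULL (clear)
  row 7: 6 empty cells -> not full
  row 8: 4 empty cells -> not full
  row 9: 6 empty cells -> not full
Total rows cleared: 1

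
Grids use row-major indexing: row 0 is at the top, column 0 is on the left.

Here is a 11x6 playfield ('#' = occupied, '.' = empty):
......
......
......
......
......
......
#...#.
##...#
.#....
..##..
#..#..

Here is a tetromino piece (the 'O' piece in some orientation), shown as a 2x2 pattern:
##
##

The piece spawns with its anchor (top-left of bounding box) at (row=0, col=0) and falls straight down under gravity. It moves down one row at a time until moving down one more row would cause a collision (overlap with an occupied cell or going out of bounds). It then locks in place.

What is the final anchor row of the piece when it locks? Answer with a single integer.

Spawn at (row=0, col=0). Try each row:
  row 0: fits
  row 1: fits
  row 2: fits
  row 3: fits
  row 4: fits
  row 5: blocked -> lock at row 4

Answer: 4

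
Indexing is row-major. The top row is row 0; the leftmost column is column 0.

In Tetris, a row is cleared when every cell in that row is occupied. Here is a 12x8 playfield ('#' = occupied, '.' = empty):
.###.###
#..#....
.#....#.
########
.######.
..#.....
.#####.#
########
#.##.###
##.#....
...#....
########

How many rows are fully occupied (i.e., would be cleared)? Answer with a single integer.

Check each row:
  row 0: 2 empty cells -> not full
  row 1: 6 empty cells -> not full
  row 2: 6 empty cells -> not full
  row 3: 0 empty cells -> FULL (clear)
  row 4: 2 empty cells -> not full
  row 5: 7 empty cells -> not full
  row 6: 2 empty cells -> not full
  row 7: 0 empty cells -> FULL (clear)
  row 8: 2 empty cells -> not full
  row 9: 5 empty cells -> not full
  row 10: 7 empty cells -> not full
  row 11: 0 empty cells -> FULL (clear)
Total rows cleared: 3

Answer: 3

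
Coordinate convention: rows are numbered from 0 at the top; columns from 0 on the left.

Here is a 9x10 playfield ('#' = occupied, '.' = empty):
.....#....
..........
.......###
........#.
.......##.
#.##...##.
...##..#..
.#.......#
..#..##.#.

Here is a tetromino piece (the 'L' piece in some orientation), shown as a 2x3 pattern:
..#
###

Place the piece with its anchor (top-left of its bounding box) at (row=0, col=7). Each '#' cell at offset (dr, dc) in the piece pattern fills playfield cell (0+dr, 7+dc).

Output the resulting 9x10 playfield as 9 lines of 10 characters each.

Fill (0+0,7+2) = (0,9)
Fill (0+1,7+0) = (1,7)
Fill (0+1,7+1) = (1,8)
Fill (0+1,7+2) = (1,9)

Answer: .....#...#
.......###
.......###
........#.
.......##.
#.##...##.
...##..#..
.#.......#
..#..##.#.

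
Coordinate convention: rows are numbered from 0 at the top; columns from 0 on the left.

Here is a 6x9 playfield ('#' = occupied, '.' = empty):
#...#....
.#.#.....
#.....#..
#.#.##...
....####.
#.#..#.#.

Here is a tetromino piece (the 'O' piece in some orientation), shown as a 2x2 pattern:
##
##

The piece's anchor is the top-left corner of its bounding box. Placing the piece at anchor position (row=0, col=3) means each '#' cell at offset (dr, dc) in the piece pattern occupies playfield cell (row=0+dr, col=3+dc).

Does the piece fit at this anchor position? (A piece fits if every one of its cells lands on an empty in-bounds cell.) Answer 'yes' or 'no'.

Answer: no

Derivation:
Check each piece cell at anchor (0, 3):
  offset (0,0) -> (0,3): empty -> OK
  offset (0,1) -> (0,4): occupied ('#') -> FAIL
  offset (1,0) -> (1,3): occupied ('#') -> FAIL
  offset (1,1) -> (1,4): empty -> OK
All cells valid: no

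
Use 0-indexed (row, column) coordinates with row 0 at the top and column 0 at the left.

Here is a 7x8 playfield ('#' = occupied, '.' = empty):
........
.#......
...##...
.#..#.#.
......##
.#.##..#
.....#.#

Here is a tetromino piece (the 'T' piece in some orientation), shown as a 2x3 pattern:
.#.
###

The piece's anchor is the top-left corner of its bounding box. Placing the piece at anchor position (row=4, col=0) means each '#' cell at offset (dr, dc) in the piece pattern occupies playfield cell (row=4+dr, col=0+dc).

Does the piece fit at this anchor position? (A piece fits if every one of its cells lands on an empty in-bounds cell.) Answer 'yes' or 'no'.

Check each piece cell at anchor (4, 0):
  offset (0,1) -> (4,1): empty -> OK
  offset (1,0) -> (5,0): empty -> OK
  offset (1,1) -> (5,1): occupied ('#') -> FAIL
  offset (1,2) -> (5,2): empty -> OK
All cells valid: no

Answer: no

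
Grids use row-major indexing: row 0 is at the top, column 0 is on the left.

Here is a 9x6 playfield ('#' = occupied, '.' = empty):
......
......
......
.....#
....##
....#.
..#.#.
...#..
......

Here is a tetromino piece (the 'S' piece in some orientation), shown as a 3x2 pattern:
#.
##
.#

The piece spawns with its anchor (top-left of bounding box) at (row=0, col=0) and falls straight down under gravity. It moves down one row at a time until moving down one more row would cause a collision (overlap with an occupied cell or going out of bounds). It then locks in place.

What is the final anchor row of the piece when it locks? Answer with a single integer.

Spawn at (row=0, col=0). Try each row:
  row 0: fits
  row 1: fits
  row 2: fits
  row 3: fits
  row 4: fits
  row 5: fits
  row 6: fits
  row 7: blocked -> lock at row 6

Answer: 6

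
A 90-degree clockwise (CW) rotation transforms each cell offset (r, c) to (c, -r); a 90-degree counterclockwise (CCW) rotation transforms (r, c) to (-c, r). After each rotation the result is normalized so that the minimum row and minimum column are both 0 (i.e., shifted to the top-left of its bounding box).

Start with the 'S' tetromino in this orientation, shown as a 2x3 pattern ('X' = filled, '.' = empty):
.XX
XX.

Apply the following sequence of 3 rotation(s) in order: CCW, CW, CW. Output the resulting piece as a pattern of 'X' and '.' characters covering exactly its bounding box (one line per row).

Answer: X.
XX
.X

Derivation:
Start:
.XX
XX.
After rotation 1 (CCW):
X.
XX
.X
After rotation 2 (CW):
.XX
XX.
After rotation 3 (CW):
X.
XX
.X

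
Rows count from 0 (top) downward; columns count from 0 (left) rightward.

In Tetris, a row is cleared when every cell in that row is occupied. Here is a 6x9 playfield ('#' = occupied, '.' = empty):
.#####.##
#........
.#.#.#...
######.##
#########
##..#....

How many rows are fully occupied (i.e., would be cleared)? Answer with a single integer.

Answer: 1

Derivation:
Check each row:
  row 0: 2 empty cells -> not full
  row 1: 8 empty cells -> not full
  row 2: 6 empty cells -> not full
  row 3: 1 empty cell -> not full
  row 4: 0 empty cells -> FULL (clear)
  row 5: 6 empty cells -> not full
Total rows cleared: 1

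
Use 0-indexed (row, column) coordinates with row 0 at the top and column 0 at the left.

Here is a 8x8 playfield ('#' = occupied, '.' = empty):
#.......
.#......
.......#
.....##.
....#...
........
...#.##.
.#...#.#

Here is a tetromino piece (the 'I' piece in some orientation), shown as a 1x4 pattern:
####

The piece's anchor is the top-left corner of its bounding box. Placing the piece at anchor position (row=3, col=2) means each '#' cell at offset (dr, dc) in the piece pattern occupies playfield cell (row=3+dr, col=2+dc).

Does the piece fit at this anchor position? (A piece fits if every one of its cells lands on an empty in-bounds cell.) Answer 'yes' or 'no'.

Check each piece cell at anchor (3, 2):
  offset (0,0) -> (3,2): empty -> OK
  offset (0,1) -> (3,3): empty -> OK
  offset (0,2) -> (3,4): empty -> OK
  offset (0,3) -> (3,5): occupied ('#') -> FAIL
All cells valid: no

Answer: no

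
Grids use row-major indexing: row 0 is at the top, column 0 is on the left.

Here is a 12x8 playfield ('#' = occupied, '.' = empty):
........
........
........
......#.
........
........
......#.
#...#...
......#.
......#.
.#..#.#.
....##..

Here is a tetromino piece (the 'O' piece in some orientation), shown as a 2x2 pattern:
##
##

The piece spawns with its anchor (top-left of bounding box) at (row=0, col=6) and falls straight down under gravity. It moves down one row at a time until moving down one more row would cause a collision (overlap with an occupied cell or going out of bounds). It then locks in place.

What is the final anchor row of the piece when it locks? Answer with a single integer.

Answer: 1

Derivation:
Spawn at (row=0, col=6). Try each row:
  row 0: fits
  row 1: fits
  row 2: blocked -> lock at row 1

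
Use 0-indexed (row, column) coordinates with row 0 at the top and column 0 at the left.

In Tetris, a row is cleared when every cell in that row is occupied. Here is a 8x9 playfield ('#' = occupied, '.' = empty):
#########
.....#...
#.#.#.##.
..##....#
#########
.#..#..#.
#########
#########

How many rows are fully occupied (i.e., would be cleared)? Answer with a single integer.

Answer: 4

Derivation:
Check each row:
  row 0: 0 empty cells -> FULL (clear)
  row 1: 8 empty cells -> not full
  row 2: 4 empty cells -> not full
  row 3: 6 empty cells -> not full
  row 4: 0 empty cells -> FULL (clear)
  row 5: 6 empty cells -> not full
  row 6: 0 empty cells -> FULL (clear)
  row 7: 0 empty cells -> FULL (clear)
Total rows cleared: 4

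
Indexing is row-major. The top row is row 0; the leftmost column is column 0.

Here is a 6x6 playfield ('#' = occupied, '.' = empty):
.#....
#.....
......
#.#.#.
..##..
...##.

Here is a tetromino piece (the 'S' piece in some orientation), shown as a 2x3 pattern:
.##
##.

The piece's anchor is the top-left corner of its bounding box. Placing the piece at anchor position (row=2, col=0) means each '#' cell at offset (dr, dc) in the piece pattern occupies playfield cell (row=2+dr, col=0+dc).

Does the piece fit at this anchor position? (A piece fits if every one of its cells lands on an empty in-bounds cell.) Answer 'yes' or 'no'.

Answer: no

Derivation:
Check each piece cell at anchor (2, 0):
  offset (0,1) -> (2,1): empty -> OK
  offset (0,2) -> (2,2): empty -> OK
  offset (1,0) -> (3,0): occupied ('#') -> FAIL
  offset (1,1) -> (3,1): empty -> OK
All cells valid: no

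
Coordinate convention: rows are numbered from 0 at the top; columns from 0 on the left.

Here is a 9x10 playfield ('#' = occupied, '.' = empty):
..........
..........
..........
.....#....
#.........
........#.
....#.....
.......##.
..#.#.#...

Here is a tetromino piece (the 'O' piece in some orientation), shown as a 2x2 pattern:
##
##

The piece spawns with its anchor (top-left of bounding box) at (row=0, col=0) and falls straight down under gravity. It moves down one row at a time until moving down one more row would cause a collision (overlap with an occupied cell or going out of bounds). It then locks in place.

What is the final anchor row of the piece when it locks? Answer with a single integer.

Spawn at (row=0, col=0). Try each row:
  row 0: fits
  row 1: fits
  row 2: fits
  row 3: blocked -> lock at row 2

Answer: 2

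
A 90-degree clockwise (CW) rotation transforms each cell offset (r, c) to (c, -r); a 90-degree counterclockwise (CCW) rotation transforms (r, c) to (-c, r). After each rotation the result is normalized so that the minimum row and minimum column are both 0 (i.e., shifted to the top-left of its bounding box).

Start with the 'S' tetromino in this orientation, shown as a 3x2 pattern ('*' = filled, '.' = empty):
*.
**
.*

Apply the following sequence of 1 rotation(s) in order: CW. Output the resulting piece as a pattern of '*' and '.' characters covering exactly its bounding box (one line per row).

Start:
*.
**
.*
After rotation 1 (CW):
.**
**.

Answer: .**
**.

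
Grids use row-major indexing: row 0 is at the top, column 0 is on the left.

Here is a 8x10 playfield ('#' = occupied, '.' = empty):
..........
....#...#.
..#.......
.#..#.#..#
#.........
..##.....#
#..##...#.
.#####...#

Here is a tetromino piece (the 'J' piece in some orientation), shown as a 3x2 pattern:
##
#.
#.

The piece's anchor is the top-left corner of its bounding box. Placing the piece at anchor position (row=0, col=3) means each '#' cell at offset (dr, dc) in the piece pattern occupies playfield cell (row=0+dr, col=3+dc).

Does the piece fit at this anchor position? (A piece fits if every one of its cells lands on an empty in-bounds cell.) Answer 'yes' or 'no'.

Answer: yes

Derivation:
Check each piece cell at anchor (0, 3):
  offset (0,0) -> (0,3): empty -> OK
  offset (0,1) -> (0,4): empty -> OK
  offset (1,0) -> (1,3): empty -> OK
  offset (2,0) -> (2,3): empty -> OK
All cells valid: yes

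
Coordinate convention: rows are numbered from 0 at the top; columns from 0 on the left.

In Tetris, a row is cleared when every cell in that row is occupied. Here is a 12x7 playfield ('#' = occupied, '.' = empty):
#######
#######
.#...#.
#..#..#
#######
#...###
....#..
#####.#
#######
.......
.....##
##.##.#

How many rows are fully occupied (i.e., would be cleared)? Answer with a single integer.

Answer: 4

Derivation:
Check each row:
  row 0: 0 empty cells -> FULL (clear)
  row 1: 0 empty cells -> FULL (clear)
  row 2: 5 empty cells -> not full
  row 3: 4 empty cells -> not full
  row 4: 0 empty cells -> FULL (clear)
  row 5: 3 empty cells -> not full
  row 6: 6 empty cells -> not full
  row 7: 1 empty cell -> not full
  row 8: 0 empty cells -> FULL (clear)
  row 9: 7 empty cells -> not full
  row 10: 5 empty cells -> not full
  row 11: 2 empty cells -> not full
Total rows cleared: 4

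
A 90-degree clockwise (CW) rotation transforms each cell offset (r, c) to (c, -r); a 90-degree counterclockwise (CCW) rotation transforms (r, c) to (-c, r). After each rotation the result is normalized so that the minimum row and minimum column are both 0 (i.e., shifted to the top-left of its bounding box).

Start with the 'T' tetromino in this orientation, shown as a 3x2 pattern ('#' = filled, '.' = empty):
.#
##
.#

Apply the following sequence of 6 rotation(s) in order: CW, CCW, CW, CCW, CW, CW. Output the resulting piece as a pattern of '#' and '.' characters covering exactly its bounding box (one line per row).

Start:
.#
##
.#
After rotation 1 (CW):
.#.
###
After rotation 2 (CCW):
.#
##
.#
After rotation 3 (CW):
.#.
###
After rotation 4 (CCW):
.#
##
.#
After rotation 5 (CW):
.#.
###
After rotation 6 (CW):
#.
##
#.

Answer: #.
##
#.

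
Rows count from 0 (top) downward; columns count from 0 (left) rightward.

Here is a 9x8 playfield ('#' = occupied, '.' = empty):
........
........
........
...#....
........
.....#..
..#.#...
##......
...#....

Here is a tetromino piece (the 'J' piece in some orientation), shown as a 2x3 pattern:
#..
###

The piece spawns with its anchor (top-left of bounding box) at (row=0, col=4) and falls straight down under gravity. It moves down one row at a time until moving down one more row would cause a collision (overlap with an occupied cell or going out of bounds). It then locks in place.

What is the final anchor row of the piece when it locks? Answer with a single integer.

Spawn at (row=0, col=4). Try each row:
  row 0: fits
  row 1: fits
  row 2: fits
  row 3: fits
  row 4: blocked -> lock at row 3

Answer: 3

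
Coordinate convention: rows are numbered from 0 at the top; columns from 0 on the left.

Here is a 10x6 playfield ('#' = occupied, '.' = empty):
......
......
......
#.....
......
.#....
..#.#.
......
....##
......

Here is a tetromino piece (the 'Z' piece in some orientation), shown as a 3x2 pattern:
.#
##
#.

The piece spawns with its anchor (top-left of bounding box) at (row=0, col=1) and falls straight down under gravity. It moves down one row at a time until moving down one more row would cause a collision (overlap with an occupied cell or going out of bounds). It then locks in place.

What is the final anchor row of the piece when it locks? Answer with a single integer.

Answer: 2

Derivation:
Spawn at (row=0, col=1). Try each row:
  row 0: fits
  row 1: fits
  row 2: fits
  row 3: blocked -> lock at row 2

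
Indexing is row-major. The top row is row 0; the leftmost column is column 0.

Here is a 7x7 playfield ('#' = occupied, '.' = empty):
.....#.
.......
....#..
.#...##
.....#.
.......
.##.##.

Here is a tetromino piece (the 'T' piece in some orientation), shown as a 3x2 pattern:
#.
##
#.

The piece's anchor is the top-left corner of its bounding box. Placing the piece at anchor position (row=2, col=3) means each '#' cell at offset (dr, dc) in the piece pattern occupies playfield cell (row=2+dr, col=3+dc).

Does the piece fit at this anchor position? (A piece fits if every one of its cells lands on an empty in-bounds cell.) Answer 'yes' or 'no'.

Answer: yes

Derivation:
Check each piece cell at anchor (2, 3):
  offset (0,0) -> (2,3): empty -> OK
  offset (1,0) -> (3,3): empty -> OK
  offset (1,1) -> (3,4): empty -> OK
  offset (2,0) -> (4,3): empty -> OK
All cells valid: yes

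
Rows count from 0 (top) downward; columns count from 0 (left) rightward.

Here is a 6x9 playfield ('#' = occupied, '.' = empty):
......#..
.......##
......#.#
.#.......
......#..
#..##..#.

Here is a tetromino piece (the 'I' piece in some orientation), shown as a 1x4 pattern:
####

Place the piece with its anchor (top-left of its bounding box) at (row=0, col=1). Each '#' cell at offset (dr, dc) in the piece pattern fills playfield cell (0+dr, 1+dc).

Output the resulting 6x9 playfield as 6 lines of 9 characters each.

Fill (0+0,1+0) = (0,1)
Fill (0+0,1+1) = (0,2)
Fill (0+0,1+2) = (0,3)
Fill (0+0,1+3) = (0,4)

Answer: .####.#..
.......##
......#.#
.#.......
......#..
#..##..#.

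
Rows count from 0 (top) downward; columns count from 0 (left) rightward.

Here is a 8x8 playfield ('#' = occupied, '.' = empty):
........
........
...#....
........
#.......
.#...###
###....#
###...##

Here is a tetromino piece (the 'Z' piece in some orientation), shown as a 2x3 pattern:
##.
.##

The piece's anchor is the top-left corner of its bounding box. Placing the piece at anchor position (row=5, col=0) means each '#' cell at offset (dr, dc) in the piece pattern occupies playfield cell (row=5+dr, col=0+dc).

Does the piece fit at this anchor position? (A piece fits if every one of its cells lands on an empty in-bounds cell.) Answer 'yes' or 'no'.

Answer: no

Derivation:
Check each piece cell at anchor (5, 0):
  offset (0,0) -> (5,0): empty -> OK
  offset (0,1) -> (5,1): occupied ('#') -> FAIL
  offset (1,1) -> (6,1): occupied ('#') -> FAIL
  offset (1,2) -> (6,2): occupied ('#') -> FAIL
All cells valid: no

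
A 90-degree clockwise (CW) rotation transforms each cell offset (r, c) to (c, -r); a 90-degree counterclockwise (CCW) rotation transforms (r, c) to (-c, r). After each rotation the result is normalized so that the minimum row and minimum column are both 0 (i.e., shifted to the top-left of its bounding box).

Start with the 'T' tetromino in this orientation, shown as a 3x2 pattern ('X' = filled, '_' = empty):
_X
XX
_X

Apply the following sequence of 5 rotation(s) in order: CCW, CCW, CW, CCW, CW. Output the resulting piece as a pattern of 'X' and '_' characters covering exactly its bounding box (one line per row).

Start:
_X
XX
_X
After rotation 1 (CCW):
XXX
_X_
After rotation 2 (CCW):
X_
XX
X_
After rotation 3 (CW):
XXX
_X_
After rotation 4 (CCW):
X_
XX
X_
After rotation 5 (CW):
XXX
_X_

Answer: XXX
_X_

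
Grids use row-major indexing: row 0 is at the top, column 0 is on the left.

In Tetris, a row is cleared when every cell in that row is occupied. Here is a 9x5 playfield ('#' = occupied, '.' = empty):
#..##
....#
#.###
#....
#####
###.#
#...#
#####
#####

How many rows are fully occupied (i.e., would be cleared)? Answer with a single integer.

Check each row:
  row 0: 2 empty cells -> not full
  row 1: 4 empty cells -> not full
  row 2: 1 empty cell -> not full
  row 3: 4 empty cells -> not full
  row 4: 0 empty cells -> FULL (clear)
  row 5: 1 empty cell -> not full
  row 6: 3 empty cells -> not full
  row 7: 0 empty cells -> FULL (clear)
  row 8: 0 empty cells -> FULL (clear)
Total rows cleared: 3

Answer: 3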